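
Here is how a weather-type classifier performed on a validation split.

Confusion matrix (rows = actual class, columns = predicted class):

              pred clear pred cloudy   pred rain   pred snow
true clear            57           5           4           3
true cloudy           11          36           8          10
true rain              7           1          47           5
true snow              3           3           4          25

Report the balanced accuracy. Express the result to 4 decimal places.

Balanced accuracy = mean of per-class recall.
  clear: recall = 57/69 = 0.82609
  cloudy: recall = 36/65 = 0.55385
  rain: recall = 47/60 = 0.78333
  snow: recall = 25/35 = 0.71429
Mean = (0.82609 + 0.55385 + 0.78333 + 0.71429) / 4 = 0.7194

0.7194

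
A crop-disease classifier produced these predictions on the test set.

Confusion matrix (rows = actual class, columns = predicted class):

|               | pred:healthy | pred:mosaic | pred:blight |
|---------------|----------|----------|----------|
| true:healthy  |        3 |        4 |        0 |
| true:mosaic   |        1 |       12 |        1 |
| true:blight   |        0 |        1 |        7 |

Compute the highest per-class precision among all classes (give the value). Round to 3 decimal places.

0.875

Per-class precision (TP/(TP+FP)):
  healthy: TP=3, FP=1+0=1 → 3/4 = 0.7500
  mosaic: TP=12, FP=4+1=5 → 12/17 = 0.7059
  blight: TP=7, FP=0+1=1 → 7/8 = 0.8750
Highest is class 'blight' with precision = 0.875.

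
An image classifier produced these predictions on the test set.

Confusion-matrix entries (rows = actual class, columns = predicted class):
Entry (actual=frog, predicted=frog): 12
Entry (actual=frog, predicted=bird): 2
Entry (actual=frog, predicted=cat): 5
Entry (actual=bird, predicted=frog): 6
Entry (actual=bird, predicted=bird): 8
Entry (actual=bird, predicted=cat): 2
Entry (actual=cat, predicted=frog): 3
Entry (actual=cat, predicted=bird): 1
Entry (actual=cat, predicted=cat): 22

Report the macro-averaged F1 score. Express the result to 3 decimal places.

0.664

Per-class F1 score (2·TP/(2·TP+FP+FN)):
  frog: TP=12, FP=6+3=9, FN=2+5=7 → 24/40 = 0.6000
  bird: TP=8, FP=2+1=3, FN=6+2=8 → 16/27 = 0.5926
  cat: TP=22, FP=5+2=7, FN=3+1=4 → 44/55 = 0.8000
Macro-F1 score = mean = (0.6000 + 0.5926 + 0.8000) / 3 = 0.664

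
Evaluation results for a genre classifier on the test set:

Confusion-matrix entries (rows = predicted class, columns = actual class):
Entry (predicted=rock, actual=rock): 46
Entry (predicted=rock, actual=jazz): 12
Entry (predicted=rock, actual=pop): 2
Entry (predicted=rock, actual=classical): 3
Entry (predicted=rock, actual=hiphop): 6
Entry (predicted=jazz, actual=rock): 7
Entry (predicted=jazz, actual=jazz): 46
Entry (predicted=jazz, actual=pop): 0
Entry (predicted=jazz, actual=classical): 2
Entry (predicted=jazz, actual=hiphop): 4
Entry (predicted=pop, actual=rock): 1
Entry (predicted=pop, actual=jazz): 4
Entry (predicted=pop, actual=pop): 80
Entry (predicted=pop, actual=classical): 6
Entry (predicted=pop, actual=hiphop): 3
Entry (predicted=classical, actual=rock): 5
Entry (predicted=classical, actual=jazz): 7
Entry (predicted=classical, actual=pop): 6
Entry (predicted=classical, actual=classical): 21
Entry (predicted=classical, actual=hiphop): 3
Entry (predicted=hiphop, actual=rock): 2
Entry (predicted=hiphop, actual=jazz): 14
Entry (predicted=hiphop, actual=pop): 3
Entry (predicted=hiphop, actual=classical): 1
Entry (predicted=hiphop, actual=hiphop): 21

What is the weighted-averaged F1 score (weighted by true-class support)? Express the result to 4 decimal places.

Per-class F1 score (2·TP/(2·TP+FP+FN)):
  rock: TP=46, FP=12+2+3+6=23, FN=7+1+5+2=15 → 92/130 = 0.70769
  jazz: TP=46, FP=7+0+2+4=13, FN=12+4+7+14=37 → 92/142 = 0.64789
  pop: TP=80, FP=1+4+6+3=14, FN=2+0+6+3=11 → 160/185 = 0.86486
  classical: TP=21, FP=5+7+6+3=21, FN=3+2+6+1=12 → 42/75 = 0.56000
  hiphop: TP=21, FP=2+14+3+1=20, FN=6+4+3+3=16 → 42/78 = 0.53846
Weighted-F1 score = Σ (supportᵢ/N)·F1 scoreᵢ with N=305: (61/305)·0.70769 + (83/305)·0.64789 + (91/305)·0.86486 + (33/305)·0.56000 + (37/305)·0.53846 = 0.7018

0.7018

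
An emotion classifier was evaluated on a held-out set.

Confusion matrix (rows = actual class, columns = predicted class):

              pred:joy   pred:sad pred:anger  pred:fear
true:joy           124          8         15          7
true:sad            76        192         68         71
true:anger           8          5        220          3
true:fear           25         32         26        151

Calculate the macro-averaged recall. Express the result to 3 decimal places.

Per-class recall (TP/(TP+FN)):
  joy: TP=124, FN=8+15+7=30 → 124/154 = 0.8052
  sad: TP=192, FN=76+68+71=215 → 192/407 = 0.4717
  anger: TP=220, FN=8+5+3=16 → 220/236 = 0.9322
  fear: TP=151, FN=25+32+26=83 → 151/234 = 0.6453
Macro-recall = mean = (0.8052 + 0.4717 + 0.9322 + 0.6453) / 4 = 0.714

0.714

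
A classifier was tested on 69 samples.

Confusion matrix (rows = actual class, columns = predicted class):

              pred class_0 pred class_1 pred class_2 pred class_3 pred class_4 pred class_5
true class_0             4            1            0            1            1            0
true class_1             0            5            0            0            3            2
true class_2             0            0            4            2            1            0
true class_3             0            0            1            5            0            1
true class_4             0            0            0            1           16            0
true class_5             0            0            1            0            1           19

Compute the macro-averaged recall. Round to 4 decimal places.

Per-class recall (TP/(TP+FN)):
  class_0: TP=4, FN=1+0+1+1+0=3 → 4/7 = 0.57143
  class_1: TP=5, FN=0+0+0+3+2=5 → 5/10 = 0.50000
  class_2: TP=4, FN=0+0+2+1+0=3 → 4/7 = 0.57143
  class_3: TP=5, FN=0+0+1+0+1=2 → 5/7 = 0.71429
  class_4: TP=16, FN=0+0+0+1+0=1 → 16/17 = 0.94118
  class_5: TP=19, FN=0+0+1+0+1=2 → 19/21 = 0.90476
Macro-recall = mean = (0.57143 + 0.50000 + 0.57143 + 0.71429 + 0.94118 + 0.90476) / 6 = 0.7005

0.7005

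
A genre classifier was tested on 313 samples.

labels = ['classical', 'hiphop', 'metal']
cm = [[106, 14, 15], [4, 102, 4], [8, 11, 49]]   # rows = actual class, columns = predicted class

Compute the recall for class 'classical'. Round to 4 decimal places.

Treat 'classical' as positive and all other classes as negative.
recall = TP/(TP+FN).
classical: TP=106, FN=14+15=29 → 106/135 = 0.78519

0.7852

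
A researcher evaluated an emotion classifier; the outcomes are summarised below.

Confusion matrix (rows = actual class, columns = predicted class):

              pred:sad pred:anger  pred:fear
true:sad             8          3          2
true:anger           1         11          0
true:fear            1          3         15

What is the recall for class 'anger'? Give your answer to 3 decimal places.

Take TP from the diagonal, FP from the rest of the 'anger' prediction marginal, FN from the rest of the 'anger' actual marginal.
recall = TP/(TP+FN).
anger: TP=11, FN=1+0=1 → 11/12 = 0.9167

0.917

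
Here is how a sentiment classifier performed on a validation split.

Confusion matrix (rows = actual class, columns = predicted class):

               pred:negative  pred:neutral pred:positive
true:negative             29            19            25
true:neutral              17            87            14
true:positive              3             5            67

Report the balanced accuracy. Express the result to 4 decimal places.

0.6760

Balanced accuracy = mean of per-class recall.
  negative: recall = 29/73 = 0.39726
  neutral: recall = 87/118 = 0.73729
  positive: recall = 67/75 = 0.89333
Mean = (0.39726 + 0.73729 + 0.89333) / 3 = 0.6760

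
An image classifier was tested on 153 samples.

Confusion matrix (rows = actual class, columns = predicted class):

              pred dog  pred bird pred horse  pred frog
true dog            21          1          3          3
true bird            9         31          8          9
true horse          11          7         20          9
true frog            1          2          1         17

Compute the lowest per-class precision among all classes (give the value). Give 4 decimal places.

0.4474

Per-class precision (TP/(TP+FP)):
  dog: TP=21, FP=9+11+1=21 → 21/42 = 0.50000
  bird: TP=31, FP=1+7+2=10 → 31/41 = 0.75610
  horse: TP=20, FP=3+8+1=12 → 20/32 = 0.62500
  frog: TP=17, FP=3+9+9=21 → 17/38 = 0.44737
Lowest is class 'frog' with precision = 0.4474.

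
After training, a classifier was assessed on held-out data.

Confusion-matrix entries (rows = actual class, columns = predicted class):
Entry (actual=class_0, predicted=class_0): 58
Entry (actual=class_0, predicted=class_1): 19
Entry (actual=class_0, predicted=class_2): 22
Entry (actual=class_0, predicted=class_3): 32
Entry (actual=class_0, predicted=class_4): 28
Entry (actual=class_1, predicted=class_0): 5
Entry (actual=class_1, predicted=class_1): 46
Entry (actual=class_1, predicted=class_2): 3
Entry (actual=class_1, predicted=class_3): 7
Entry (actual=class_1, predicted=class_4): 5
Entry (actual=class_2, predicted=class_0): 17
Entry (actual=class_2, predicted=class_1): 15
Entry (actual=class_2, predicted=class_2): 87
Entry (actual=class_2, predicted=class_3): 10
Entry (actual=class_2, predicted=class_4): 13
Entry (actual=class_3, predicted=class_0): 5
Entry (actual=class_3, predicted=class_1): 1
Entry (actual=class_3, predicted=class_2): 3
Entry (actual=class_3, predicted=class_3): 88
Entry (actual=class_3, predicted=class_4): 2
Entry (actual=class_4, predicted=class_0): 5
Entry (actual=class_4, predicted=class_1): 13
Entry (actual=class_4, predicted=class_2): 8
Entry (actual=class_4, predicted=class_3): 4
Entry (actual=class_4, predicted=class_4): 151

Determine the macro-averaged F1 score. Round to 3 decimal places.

0.645

Per-class F1 score (2·TP/(2·TP+FP+FN)):
  class_0: TP=58, FP=5+17+5+5=32, FN=19+22+32+28=101 → 116/249 = 0.4659
  class_1: TP=46, FP=19+15+1+13=48, FN=5+3+7+5=20 → 92/160 = 0.5750
  class_2: TP=87, FP=22+3+3+8=36, FN=17+15+10+13=55 → 174/265 = 0.6566
  class_3: TP=88, FP=32+7+10+4=53, FN=5+1+3+2=11 → 176/240 = 0.7333
  class_4: TP=151, FP=28+5+13+2=48, FN=5+13+8+4=30 → 302/380 = 0.7947
Macro-F1 score = mean = (0.4659 + 0.5750 + 0.6566 + 0.7333 + 0.7947) / 5 = 0.645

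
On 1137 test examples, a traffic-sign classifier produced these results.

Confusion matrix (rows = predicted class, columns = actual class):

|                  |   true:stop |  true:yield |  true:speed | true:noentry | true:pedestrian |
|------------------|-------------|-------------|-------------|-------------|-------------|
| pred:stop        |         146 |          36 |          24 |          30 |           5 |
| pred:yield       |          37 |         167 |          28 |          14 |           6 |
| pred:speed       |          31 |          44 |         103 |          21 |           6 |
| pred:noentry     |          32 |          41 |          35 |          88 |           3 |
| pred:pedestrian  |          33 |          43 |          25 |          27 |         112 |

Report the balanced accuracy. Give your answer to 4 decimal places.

Balanced accuracy = mean of per-class recall.
  stop: recall = 146/279 = 0.52330
  yield: recall = 167/331 = 0.50453
  speed: recall = 103/215 = 0.47907
  noentry: recall = 88/180 = 0.48889
  pedestrian: recall = 112/132 = 0.84848
Mean = (0.52330 + 0.50453 + 0.47907 + 0.48889 + 0.84848) / 5 = 0.5689

0.5689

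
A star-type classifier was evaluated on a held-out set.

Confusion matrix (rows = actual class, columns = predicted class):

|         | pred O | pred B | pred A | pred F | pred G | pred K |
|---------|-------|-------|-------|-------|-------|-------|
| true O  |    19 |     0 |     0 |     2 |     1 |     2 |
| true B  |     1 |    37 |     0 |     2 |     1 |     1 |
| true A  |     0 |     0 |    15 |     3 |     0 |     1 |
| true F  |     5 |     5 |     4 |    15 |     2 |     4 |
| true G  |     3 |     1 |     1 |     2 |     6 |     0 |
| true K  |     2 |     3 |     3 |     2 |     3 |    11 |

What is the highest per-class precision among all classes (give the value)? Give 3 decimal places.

Per-class precision (TP/(TP+FP)):
  O: TP=19, FP=1+0+5+3+2=11 → 19/30 = 0.6333
  B: TP=37, FP=0+0+5+1+3=9 → 37/46 = 0.8043
  A: TP=15, FP=0+0+4+1+3=8 → 15/23 = 0.6522
  F: TP=15, FP=2+2+3+2+2=11 → 15/26 = 0.5769
  G: TP=6, FP=1+1+0+2+3=7 → 6/13 = 0.4615
  K: TP=11, FP=2+1+1+4+0=8 → 11/19 = 0.5789
Highest is class 'B' with precision = 0.804.

0.804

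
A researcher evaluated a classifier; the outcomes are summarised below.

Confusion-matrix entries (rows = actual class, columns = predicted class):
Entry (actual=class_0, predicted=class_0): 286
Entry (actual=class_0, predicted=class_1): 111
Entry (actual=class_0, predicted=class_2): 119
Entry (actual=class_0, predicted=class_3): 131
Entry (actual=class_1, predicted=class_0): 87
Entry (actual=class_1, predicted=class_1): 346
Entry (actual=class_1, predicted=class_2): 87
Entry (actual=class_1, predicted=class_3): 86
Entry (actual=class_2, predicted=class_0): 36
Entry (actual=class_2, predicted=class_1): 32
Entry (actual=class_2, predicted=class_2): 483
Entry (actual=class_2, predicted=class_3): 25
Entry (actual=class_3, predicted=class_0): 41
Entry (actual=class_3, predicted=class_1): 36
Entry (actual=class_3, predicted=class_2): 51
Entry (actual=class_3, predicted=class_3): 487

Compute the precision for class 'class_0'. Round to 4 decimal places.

Take TP from the diagonal, FP from the rest of the 'class_0' prediction marginal, FN from the rest of the 'class_0' actual marginal.
precision = TP/(TP+FP).
class_0: TP=286, FP=87+36+41=164 → 286/450 = 0.63556

0.6356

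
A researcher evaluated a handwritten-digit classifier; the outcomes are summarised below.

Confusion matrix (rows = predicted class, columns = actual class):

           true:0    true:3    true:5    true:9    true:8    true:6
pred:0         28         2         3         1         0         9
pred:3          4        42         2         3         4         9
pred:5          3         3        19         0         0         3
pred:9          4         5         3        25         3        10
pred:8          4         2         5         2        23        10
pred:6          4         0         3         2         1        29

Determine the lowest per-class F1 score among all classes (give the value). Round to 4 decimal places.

0.5321

Per-class F1 score (2·TP/(2·TP+FP+FN)):
  0: TP=28, FP=2+3+1+0+9=15, FN=4+3+4+4+4=19 → 56/90 = 0.62222
  3: TP=42, FP=4+2+3+4+9=22, FN=2+3+5+2+0=12 → 84/118 = 0.71186
  5: TP=19, FP=3+3+0+0+3=9, FN=3+2+3+5+3=16 → 38/63 = 0.60317
  9: TP=25, FP=4+5+3+3+10=25, FN=1+3+0+2+2=8 → 50/83 = 0.60241
  8: TP=23, FP=4+2+5+2+10=23, FN=0+4+0+3+1=8 → 46/77 = 0.59740
  6: TP=29, FP=4+0+3+2+1=10, FN=9+9+3+10+10=41 → 58/109 = 0.53211
Lowest is class '6' with F1 score = 0.5321.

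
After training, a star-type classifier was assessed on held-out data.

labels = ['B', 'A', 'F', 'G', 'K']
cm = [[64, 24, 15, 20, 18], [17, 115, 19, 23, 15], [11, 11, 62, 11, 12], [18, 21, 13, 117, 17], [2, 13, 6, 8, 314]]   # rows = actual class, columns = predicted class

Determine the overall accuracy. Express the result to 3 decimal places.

Accuracy = trace / total = (64+115+62+117+314=672) / 966 = 672/966 = 0.696

0.696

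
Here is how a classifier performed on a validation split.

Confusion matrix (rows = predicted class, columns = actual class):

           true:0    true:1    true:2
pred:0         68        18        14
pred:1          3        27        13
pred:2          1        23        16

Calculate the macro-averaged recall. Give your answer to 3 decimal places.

Per-class recall (TP/(TP+FN)):
  0: TP=68, FN=3+1=4 → 68/72 = 0.9444
  1: TP=27, FN=18+23=41 → 27/68 = 0.3971
  2: TP=16, FN=14+13=27 → 16/43 = 0.3721
Macro-recall = mean = (0.9444 + 0.3971 + 0.3721) / 3 = 0.571

0.571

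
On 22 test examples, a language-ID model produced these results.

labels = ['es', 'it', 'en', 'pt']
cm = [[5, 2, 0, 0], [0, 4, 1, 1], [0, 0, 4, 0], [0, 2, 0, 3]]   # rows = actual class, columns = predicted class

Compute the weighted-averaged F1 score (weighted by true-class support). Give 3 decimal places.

Per-class F1 score (2·TP/(2·TP+FP+FN)):
  es: TP=5, FP=0+0+0=0, FN=2+0+0=2 → 10/12 = 0.8333
  it: TP=4, FP=2+0+2=4, FN=0+1+1=2 → 8/14 = 0.5714
  en: TP=4, FP=0+1+0=1, FN=0+0+0=0 → 8/9 = 0.8889
  pt: TP=3, FP=0+1+0=1, FN=0+2+0=2 → 6/9 = 0.6667
Weighted-F1 score = Σ (supportᵢ/N)·F1 scoreᵢ with N=22: (7/22)·0.8333 + (6/22)·0.5714 + (4/22)·0.8889 + (5/22)·0.6667 = 0.734

0.734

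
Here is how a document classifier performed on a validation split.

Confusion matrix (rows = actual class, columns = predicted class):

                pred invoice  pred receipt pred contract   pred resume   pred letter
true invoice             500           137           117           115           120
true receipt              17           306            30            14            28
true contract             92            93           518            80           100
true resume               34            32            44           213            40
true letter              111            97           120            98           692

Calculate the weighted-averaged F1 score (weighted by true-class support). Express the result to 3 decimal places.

Per-class F1 score (2·TP/(2·TP+FP+FN)):
  invoice: TP=500, FP=17+92+34+111=254, FN=137+117+115+120=489 → 1000/1743 = 0.5737
  receipt: TP=306, FP=137+93+32+97=359, FN=17+30+14+28=89 → 612/1060 = 0.5774
  contract: TP=518, FP=117+30+44+120=311, FN=92+93+80+100=365 → 1036/1712 = 0.6051
  resume: TP=213, FP=115+14+80+98=307, FN=34+32+44+40=150 → 426/883 = 0.4824
  letter: TP=692, FP=120+28+100+40=288, FN=111+97+120+98=426 → 1384/2098 = 0.6597
Weighted-F1 score = Σ (supportᵢ/N)·F1 scoreᵢ with N=3748: (989/3748)·0.5737 + (395/3748)·0.5774 + (883/3748)·0.6051 + (363/3748)·0.4824 + (1118/3748)·0.6597 = 0.598

0.598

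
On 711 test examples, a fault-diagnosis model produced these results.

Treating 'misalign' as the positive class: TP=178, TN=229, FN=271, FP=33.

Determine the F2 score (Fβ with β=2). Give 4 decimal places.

Fβ = (1+β²)·TP / ((1+β²)·TP + β²·FN + FP), with β²=4
= 5·178 / (5·178 + 4·271 + 33) = 0.4434

0.4434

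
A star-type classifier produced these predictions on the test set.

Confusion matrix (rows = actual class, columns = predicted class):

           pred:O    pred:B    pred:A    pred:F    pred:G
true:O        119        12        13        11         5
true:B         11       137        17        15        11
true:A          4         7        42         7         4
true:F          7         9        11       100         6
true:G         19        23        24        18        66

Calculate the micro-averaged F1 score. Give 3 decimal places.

Micro-averaging pools counts across classes: ΣTP=464, ΣFP=234, ΣFN=234.
Micro-F1 score = 2·TP/(2·TP+FP+FN) on pooled counts = 0.665 (equals overall accuracy in single-label multiclass).

0.665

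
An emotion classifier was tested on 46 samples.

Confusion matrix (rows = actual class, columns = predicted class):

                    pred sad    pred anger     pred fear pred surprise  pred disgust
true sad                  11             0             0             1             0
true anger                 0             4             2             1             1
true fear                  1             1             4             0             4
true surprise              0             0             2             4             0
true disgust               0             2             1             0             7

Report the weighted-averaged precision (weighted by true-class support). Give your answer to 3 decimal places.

Per-class precision (TP/(TP+FP)):
  sad: TP=11, FP=0+1+0+0=1 → 11/12 = 0.9167
  anger: TP=4, FP=0+1+0+2=3 → 4/7 = 0.5714
  fear: TP=4, FP=0+2+2+1=5 → 4/9 = 0.4444
  surprise: TP=4, FP=1+1+0+0=2 → 4/6 = 0.6667
  disgust: TP=7, FP=0+1+4+0=5 → 7/12 = 0.5833
Weighted-precision = Σ (supportᵢ/N)·precisionᵢ with N=46: (12/46)·0.9167 + (8/46)·0.5714 + (10/46)·0.4444 + (6/46)·0.6667 + (10/46)·0.5833 = 0.649

0.649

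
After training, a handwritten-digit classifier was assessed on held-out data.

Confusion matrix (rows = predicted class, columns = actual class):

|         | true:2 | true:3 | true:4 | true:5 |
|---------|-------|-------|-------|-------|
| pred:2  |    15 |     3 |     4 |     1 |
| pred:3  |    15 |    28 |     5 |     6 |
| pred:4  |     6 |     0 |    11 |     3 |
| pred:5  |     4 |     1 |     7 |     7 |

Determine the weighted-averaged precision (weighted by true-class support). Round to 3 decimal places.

Per-class precision (TP/(TP+FP)):
  2: TP=15, FP=3+4+1=8 → 15/23 = 0.6522
  3: TP=28, FP=15+5+6=26 → 28/54 = 0.5185
  4: TP=11, FP=6+0+3=9 → 11/20 = 0.5500
  5: TP=7, FP=4+1+7=12 → 7/19 = 0.3684
Weighted-precision = Σ (supportᵢ/N)·precisionᵢ with N=116: (40/116)·0.6522 + (32/116)·0.5185 + (27/116)·0.5500 + (17/116)·0.3684 = 0.550

0.550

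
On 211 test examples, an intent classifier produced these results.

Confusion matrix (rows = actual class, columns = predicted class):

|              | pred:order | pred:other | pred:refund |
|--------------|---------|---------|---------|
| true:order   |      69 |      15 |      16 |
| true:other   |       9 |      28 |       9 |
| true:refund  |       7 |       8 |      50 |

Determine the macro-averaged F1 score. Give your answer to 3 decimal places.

0.679

Per-class F1 score (2·TP/(2·TP+FP+FN)):
  order: TP=69, FP=9+7=16, FN=15+16=31 → 138/185 = 0.7459
  other: TP=28, FP=15+8=23, FN=9+9=18 → 56/97 = 0.5773
  refund: TP=50, FP=16+9=25, FN=7+8=15 → 100/140 = 0.7143
Macro-F1 score = mean = (0.7459 + 0.5773 + 0.7143) / 3 = 0.679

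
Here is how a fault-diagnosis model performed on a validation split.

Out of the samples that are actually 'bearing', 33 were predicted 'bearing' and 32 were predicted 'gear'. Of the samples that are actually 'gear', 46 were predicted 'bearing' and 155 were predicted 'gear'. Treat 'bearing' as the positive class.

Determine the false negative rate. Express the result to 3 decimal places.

FNR = FN/(FN+TP) = 32/(32+33) = 0.492

0.492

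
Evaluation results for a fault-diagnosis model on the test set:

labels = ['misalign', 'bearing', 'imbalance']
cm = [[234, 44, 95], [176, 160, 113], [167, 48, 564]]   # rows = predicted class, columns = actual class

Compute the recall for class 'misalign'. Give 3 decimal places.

0.406

recall = TP/(TP+FN).
misalign: TP=234, FN=176+167=343 → 234/577 = 0.4055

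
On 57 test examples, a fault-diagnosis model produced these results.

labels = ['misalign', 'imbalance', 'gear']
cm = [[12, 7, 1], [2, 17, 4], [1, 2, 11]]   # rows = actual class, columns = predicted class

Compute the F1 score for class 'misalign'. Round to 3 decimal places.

Take TP from the diagonal, FP from the rest of the 'misalign' prediction marginal, FN from the rest of the 'misalign' actual marginal.
F1 score = 2·TP/(2·TP+FP+FN).
misalign: TP=12, FP=2+1=3, FN=7+1=8 → 24/35 = 0.6857

0.686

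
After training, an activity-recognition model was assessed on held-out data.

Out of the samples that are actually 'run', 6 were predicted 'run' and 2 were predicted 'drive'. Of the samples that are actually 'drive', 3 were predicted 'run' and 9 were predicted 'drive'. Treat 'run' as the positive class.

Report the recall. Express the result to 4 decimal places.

0.7500

Recall = TP/(TP+FN) = 6/(6+2) = 6/8 = 0.7500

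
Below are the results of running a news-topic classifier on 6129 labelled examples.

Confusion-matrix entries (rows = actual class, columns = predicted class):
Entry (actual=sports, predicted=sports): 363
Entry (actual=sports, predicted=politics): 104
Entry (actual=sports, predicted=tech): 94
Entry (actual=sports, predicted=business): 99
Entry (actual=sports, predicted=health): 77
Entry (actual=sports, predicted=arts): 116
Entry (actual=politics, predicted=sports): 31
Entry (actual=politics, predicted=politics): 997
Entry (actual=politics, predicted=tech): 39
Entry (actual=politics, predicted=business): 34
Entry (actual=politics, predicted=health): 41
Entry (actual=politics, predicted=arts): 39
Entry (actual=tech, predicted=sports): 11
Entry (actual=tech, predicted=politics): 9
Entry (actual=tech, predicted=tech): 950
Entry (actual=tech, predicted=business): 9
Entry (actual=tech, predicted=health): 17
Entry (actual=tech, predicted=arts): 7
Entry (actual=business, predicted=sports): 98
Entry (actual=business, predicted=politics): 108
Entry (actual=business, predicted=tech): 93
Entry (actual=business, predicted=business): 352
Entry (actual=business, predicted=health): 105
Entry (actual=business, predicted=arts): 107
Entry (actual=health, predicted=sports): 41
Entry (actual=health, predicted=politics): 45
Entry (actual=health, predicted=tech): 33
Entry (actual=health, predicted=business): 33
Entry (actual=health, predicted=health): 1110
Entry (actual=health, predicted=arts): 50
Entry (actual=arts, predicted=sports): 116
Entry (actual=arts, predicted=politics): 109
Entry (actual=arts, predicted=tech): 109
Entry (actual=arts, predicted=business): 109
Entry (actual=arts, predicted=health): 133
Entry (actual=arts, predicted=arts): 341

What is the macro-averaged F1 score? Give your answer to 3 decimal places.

0.629

Per-class F1 score (2·TP/(2·TP+FP+FN)):
  sports: TP=363, FP=31+11+98+41+116=297, FN=104+94+99+77+116=490 → 726/1513 = 0.4798
  politics: TP=997, FP=104+9+108+45+109=375, FN=31+39+34+41+39=184 → 1994/2553 = 0.7810
  tech: TP=950, FP=94+39+93+33+109=368, FN=11+9+9+17+7=53 → 1900/2321 = 0.8186
  business: TP=352, FP=99+34+9+33+109=284, FN=98+108+93+105+107=511 → 704/1499 = 0.4696
  health: TP=1110, FP=77+41+17+105+133=373, FN=41+45+33+33+50=202 → 2220/2795 = 0.7943
  arts: TP=341, FP=116+39+7+107+50=319, FN=116+109+109+109+133=576 → 682/1577 = 0.4325
Macro-F1 score = mean = (0.4798 + 0.7810 + 0.8186 + 0.4696 + 0.7943 + 0.4325) / 6 = 0.629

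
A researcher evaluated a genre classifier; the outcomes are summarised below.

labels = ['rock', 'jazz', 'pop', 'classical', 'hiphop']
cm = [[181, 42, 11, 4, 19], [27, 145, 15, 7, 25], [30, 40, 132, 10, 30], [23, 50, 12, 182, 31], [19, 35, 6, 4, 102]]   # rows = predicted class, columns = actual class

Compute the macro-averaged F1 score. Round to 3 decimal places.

Per-class F1 score (2·TP/(2·TP+FP+FN)):
  rock: TP=181, FP=42+11+4+19=76, FN=27+30+23+19=99 → 362/537 = 0.6741
  jazz: TP=145, FP=27+15+7+25=74, FN=42+40+50+35=167 → 290/531 = 0.5461
  pop: TP=132, FP=30+40+10+30=110, FN=11+15+12+6=44 → 264/418 = 0.6316
  classical: TP=182, FP=23+50+12+31=116, FN=4+7+10+4=25 → 364/505 = 0.7208
  hiphop: TP=102, FP=19+35+6+4=64, FN=19+25+30+31=105 → 204/373 = 0.5469
Macro-F1 score = mean = (0.6741 + 0.5461 + 0.6316 + 0.7208 + 0.5469) / 5 = 0.624

0.624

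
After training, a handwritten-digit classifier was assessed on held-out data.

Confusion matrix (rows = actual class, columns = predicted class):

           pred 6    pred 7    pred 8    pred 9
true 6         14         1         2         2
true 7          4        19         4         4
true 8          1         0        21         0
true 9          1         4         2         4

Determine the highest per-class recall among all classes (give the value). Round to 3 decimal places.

0.955

Per-class recall (TP/(TP+FN)):
  6: TP=14, FN=1+2+2=5 → 14/19 = 0.7368
  7: TP=19, FN=4+4+4=12 → 19/31 = 0.6129
  8: TP=21, FN=1+0+0=1 → 21/22 = 0.9545
  9: TP=4, FN=1+4+2=7 → 4/11 = 0.3636
Highest is class '8' with recall = 0.955.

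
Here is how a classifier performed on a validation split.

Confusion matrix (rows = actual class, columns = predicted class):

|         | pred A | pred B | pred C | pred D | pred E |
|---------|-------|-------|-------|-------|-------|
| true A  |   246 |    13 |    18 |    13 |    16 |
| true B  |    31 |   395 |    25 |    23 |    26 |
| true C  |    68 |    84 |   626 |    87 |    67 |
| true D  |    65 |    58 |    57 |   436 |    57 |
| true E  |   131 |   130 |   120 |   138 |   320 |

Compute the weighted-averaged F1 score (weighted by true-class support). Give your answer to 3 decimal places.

0.616

Per-class F1 score (2·TP/(2·TP+FP+FN)):
  A: TP=246, FP=31+68+65+131=295, FN=13+18+13+16=60 → 492/847 = 0.5809
  B: TP=395, FP=13+84+58+130=285, FN=31+25+23+26=105 → 790/1180 = 0.6695
  C: TP=626, FP=18+25+57+120=220, FN=68+84+87+67=306 → 1252/1778 = 0.7042
  D: TP=436, FP=13+23+87+138=261, FN=65+58+57+57=237 → 872/1370 = 0.6365
  E: TP=320, FP=16+26+67+57=166, FN=131+130+120+138=519 → 640/1325 = 0.4830
Weighted-F1 score = Σ (supportᵢ/N)·F1 scoreᵢ with N=3250: (306/3250)·0.5809 + (500/3250)·0.6695 + (932/3250)·0.7042 + (673/3250)·0.6365 + (839/3250)·0.4830 = 0.616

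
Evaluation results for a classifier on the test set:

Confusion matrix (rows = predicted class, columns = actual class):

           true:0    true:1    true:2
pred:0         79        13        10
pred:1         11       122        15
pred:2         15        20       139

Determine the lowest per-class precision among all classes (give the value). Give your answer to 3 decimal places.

0.775

Per-class precision (TP/(TP+FP)):
  0: TP=79, FP=13+10=23 → 79/102 = 0.7745
  1: TP=122, FP=11+15=26 → 122/148 = 0.8243
  2: TP=139, FP=15+20=35 → 139/174 = 0.7989
Lowest is class '0' with precision = 0.775.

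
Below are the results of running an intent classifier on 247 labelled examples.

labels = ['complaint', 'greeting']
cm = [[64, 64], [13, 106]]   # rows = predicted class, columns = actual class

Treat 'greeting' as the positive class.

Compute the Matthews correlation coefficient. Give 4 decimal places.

0.4215

MCC = (TP·TN − FP·FN) / √((TP+FP)(TP+FN)(TN+FP)(TN+FN))
Numerator = 106·64 − 13·64 = 5952
Denominator = √(119·170·77·128) = √199386880 = 14120.4419
MCC = 5952 / 14120.4419 = 0.4215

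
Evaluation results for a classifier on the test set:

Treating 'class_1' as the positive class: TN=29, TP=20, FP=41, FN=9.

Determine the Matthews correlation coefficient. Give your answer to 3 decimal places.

MCC = (TP·TN − FP·FN) / √((TP+FP)(TP+FN)(TN+FP)(TN+FN))
Numerator = 20·29 − 41·9 = 211
Denominator = √(61·29·70·38) = √4705540 = 2169.2257
MCC = 211 / 2169.2257 = 0.097

0.097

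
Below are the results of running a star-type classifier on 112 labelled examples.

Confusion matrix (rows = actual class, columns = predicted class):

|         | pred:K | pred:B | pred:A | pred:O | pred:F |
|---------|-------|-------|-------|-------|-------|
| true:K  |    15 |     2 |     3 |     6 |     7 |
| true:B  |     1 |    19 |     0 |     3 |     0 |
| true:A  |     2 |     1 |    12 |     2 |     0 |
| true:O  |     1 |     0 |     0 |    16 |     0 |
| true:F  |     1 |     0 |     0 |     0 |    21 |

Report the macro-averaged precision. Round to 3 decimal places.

Per-class precision (TP/(TP+FP)):
  K: TP=15, FP=1+2+1+1=5 → 15/20 = 0.7500
  B: TP=19, FP=2+1+0+0=3 → 19/22 = 0.8636
  A: TP=12, FP=3+0+0+0=3 → 12/15 = 0.8000
  O: TP=16, FP=6+3+2+0=11 → 16/27 = 0.5926
  F: TP=21, FP=7+0+0+0=7 → 21/28 = 0.7500
Macro-precision = mean = (0.7500 + 0.8636 + 0.8000 + 0.5926 + 0.7500) / 5 = 0.751

0.751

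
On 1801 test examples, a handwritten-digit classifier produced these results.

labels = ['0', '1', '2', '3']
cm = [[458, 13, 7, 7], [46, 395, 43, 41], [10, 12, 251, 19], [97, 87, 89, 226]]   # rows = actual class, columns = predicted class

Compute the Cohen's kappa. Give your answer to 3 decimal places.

Observed agreement pₒ = trace/N = 1330/1801 = 0.7385
Expected agreement pₑ = Σ (rowᵢ·colᵢ)/N² = (485·611 + 525·507 + 292·390 + 499·293)/1801² = 0.2536
κ = (pₒ − pₑ)/(1 − pₑ) = (0.7385 − 0.2536)/(1 − 0.2536) = 0.650

0.650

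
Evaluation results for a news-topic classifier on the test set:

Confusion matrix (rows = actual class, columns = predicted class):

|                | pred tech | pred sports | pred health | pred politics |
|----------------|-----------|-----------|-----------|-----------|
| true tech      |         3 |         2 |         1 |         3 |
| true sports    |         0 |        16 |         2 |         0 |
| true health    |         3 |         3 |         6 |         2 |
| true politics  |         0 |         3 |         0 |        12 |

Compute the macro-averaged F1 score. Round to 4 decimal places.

0.6084

Per-class F1 score (2·TP/(2·TP+FP+FN)):
  tech: TP=3, FP=0+3+0=3, FN=2+1+3=6 → 6/15 = 0.40000
  sports: TP=16, FP=2+3+3=8, FN=0+2+0=2 → 32/42 = 0.76190
  health: TP=6, FP=1+2+0=3, FN=3+3+2=8 → 12/23 = 0.52174
  politics: TP=12, FP=3+0+2=5, FN=0+3+0=3 → 24/32 = 0.75000
Macro-F1 score = mean = (0.40000 + 0.76190 + 0.52174 + 0.75000) / 4 = 0.6084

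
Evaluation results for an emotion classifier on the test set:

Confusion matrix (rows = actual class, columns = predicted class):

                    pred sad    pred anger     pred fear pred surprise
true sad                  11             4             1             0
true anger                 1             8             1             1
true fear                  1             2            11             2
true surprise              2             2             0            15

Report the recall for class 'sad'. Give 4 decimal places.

0.6875

One-vs-rest for 'sad': TP = diagonal; FP = other classes predicted 'sad'; FN = 'sad' predicted as other.
recall = TP/(TP+FN).
sad: TP=11, FN=4+1+0=5 → 11/16 = 0.68750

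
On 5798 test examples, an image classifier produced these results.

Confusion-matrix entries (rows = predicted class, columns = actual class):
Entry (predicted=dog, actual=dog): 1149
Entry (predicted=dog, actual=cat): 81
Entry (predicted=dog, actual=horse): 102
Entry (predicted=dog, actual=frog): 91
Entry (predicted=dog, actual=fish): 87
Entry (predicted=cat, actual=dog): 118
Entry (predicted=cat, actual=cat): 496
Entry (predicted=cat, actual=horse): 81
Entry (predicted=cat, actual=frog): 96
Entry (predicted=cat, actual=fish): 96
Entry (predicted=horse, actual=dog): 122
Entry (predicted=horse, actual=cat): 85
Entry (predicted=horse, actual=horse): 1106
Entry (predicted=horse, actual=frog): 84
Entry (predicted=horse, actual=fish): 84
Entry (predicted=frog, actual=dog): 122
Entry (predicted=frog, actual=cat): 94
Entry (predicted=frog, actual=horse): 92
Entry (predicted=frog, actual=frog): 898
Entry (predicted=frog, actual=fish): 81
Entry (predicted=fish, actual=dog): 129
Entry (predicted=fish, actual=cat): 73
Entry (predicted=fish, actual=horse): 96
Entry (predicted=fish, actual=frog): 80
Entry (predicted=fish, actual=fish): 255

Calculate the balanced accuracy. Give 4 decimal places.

0.6379

Balanced accuracy = mean of per-class recall.
  dog: recall = 1149/1640 = 0.70061
  cat: recall = 496/829 = 0.59831
  horse: recall = 1106/1477 = 0.74882
  frog: recall = 898/1249 = 0.71898
  fish: recall = 255/603 = 0.42289
Mean = (0.70061 + 0.59831 + 0.74882 + 0.71898 + 0.42289) / 5 = 0.6379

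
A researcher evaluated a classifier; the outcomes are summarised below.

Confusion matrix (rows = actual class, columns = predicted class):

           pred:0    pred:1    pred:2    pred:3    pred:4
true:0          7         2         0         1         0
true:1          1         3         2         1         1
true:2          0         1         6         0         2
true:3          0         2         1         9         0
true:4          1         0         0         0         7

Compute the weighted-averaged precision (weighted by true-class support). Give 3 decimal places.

Per-class precision (TP/(TP+FP)):
  0: TP=7, FP=1+0+0+1=2 → 7/9 = 0.7778
  1: TP=3, FP=2+1+2+0=5 → 3/8 = 0.3750
  2: TP=6, FP=0+2+1+0=3 → 6/9 = 0.6667
  3: TP=9, FP=1+1+0+0=2 → 9/11 = 0.8182
  4: TP=7, FP=0+1+2+0=3 → 7/10 = 0.7000
Weighted-precision = Σ (supportᵢ/N)·precisionᵢ with N=47: (10/47)·0.7778 + (8/47)·0.3750 + (9/47)·0.6667 + (12/47)·0.8182 + (8/47)·0.7000 = 0.685

0.685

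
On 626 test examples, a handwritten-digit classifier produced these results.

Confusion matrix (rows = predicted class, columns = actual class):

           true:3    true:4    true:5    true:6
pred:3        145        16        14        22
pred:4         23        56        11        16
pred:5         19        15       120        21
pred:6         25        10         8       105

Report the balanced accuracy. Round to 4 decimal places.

0.6715

Balanced accuracy = mean of per-class recall.
  3: recall = 145/212 = 0.68396
  4: recall = 56/97 = 0.57732
  5: recall = 120/153 = 0.78431
  6: recall = 105/164 = 0.64024
Mean = (0.68396 + 0.57732 + 0.78431 + 0.64024) / 4 = 0.6715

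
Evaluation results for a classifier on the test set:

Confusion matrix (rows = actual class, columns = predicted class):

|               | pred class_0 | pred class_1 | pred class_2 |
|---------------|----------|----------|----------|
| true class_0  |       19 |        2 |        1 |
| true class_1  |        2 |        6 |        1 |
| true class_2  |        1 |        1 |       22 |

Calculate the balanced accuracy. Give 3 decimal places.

0.816

Balanced accuracy = mean of per-class recall.
  class_0: recall = 19/22 = 0.8636
  class_1: recall = 6/9 = 0.6667
  class_2: recall = 22/24 = 0.9167
Mean = (0.8636 + 0.6667 + 0.9167) / 3 = 0.816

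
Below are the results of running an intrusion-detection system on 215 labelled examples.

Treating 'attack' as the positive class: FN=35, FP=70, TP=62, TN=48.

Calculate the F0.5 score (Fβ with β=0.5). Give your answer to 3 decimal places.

0.496

Fβ = (1+β²)·TP / ((1+β²)·TP + β²·FN + FP), with β²=1/4
= 1.25·62 / (1.25·62 + 0.25·35 + 70) = 0.496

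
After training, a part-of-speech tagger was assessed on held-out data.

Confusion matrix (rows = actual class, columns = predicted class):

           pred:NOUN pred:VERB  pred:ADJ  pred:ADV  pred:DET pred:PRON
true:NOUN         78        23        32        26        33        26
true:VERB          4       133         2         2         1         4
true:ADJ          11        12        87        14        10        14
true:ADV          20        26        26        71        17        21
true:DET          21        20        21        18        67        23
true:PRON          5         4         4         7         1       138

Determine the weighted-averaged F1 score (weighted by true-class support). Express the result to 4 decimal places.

0.5413

Per-class F1 score (2·TP/(2·TP+FP+FN)):
  NOUN: TP=78, FP=4+11+20+21+5=61, FN=23+32+26+33+26=140 → 156/357 = 0.43697
  VERB: TP=133, FP=23+12+26+20+4=85, FN=4+2+2+1+4=13 → 266/364 = 0.73077
  ADJ: TP=87, FP=32+2+26+21+4=85, FN=11+12+14+10+14=61 → 174/320 = 0.54375
  ADV: TP=71, FP=26+2+14+18+7=67, FN=20+26+26+17+21=110 → 142/319 = 0.44514
  DET: TP=67, FP=33+1+10+17+1=62, FN=21+20+21+18+23=103 → 134/299 = 0.44816
  PRON: TP=138, FP=26+4+14+21+23=88, FN=5+4+4+7+1=21 → 276/385 = 0.71688
Weighted-F1 score = Σ (supportᵢ/N)·F1 scoreᵢ with N=1022: (218/1022)·0.43697 + (146/1022)·0.73077 + (148/1022)·0.54375 + (181/1022)·0.44514 + (170/1022)·0.44816 + (159/1022)·0.71688 = 0.5413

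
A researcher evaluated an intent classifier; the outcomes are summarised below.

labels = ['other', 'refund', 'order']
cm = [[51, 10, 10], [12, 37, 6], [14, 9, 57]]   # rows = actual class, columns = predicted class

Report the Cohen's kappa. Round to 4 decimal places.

Observed agreement pₒ = trace/N = 145/206 = 0.70388
Expected agreement pₑ = Σ (rowᵢ·colᵢ)/N² = (71·77 + 55·56 + 80·73)/206² = 0.33903
κ = (pₒ − pₑ)/(1 − pₑ) = (0.70388 − 0.33903)/(1 − 0.33903) = 0.5520

0.5520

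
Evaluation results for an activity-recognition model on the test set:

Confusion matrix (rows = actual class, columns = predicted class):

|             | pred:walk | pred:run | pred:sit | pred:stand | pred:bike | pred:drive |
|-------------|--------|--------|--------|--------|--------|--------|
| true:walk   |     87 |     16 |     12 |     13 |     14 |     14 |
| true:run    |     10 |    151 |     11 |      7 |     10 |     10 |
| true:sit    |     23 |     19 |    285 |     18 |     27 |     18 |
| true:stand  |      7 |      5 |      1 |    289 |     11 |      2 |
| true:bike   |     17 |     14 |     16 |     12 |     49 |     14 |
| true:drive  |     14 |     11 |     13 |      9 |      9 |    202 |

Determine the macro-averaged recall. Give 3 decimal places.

Per-class recall (TP/(TP+FN)):
  walk: TP=87, FN=16+12+13+14+14=69 → 87/156 = 0.5577
  run: TP=151, FN=10+11+7+10+10=48 → 151/199 = 0.7588
  sit: TP=285, FN=23+19+18+27+18=105 → 285/390 = 0.7308
  stand: TP=289, FN=7+5+1+11+2=26 → 289/315 = 0.9175
  bike: TP=49, FN=17+14+16+12+14=73 → 49/122 = 0.4016
  drive: TP=202, FN=14+11+13+9+9=56 → 202/258 = 0.7829
Macro-recall = mean = (0.5577 + 0.7588 + 0.7308 + 0.9175 + 0.4016 + 0.7829) / 6 = 0.692

0.692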